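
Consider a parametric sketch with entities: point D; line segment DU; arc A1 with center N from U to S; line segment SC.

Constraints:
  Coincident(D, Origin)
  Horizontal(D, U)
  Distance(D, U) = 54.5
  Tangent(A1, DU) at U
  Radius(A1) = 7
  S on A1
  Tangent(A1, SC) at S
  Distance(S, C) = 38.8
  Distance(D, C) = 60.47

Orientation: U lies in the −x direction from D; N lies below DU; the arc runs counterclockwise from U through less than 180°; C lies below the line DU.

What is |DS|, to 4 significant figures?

61.48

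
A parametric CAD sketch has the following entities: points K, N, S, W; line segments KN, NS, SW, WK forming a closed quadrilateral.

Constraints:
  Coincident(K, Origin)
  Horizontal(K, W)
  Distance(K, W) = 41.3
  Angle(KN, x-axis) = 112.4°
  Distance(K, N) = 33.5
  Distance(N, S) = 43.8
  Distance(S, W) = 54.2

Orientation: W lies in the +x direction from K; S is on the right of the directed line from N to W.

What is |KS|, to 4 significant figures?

17.12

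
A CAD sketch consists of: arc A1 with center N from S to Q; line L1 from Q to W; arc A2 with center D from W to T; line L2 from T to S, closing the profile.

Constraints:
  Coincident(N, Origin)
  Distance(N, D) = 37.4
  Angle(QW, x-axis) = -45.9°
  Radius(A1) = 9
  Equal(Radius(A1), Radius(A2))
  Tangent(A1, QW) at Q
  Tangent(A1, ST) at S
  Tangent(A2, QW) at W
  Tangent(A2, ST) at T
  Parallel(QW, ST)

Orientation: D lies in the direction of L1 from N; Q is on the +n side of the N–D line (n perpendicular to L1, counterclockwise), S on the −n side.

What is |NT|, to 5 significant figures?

38.468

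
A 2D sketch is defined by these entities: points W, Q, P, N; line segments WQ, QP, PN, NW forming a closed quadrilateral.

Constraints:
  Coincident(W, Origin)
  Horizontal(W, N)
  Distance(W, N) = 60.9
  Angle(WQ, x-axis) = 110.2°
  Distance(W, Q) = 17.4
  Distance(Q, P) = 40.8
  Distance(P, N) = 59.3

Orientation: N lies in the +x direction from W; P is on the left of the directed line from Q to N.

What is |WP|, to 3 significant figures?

50.7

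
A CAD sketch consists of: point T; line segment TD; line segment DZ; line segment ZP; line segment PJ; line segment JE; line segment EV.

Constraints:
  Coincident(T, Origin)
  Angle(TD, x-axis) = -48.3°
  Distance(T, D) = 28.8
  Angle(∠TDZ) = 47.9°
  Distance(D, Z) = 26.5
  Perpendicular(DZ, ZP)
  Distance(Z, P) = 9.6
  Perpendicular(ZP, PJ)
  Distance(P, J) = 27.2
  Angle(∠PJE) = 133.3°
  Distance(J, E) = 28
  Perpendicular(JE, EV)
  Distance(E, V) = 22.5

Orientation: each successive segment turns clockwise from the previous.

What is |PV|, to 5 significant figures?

46.733

T is at the origin; TD runs at -48.3° with length 28.8, so D = (19.159, -21.503). ∠TDZ = 47.9° gives DZ at 179.60° from the x-axis; with |DZ| = 26.5, Z = (-7.3407, -21.318). DZ is perpendicular to ZP, so ZP runs at 89.600°; with |ZP| = 9.6, P = (-7.2737, -11.718). ZP ⟂ PJ, so PJ runs at -0.40000°; with |PJ| = 27.2, J = (19.926, -11.908). ∠PJE = 133.3° gives JE at -47.100° from the x-axis; with |JE| = 28.0, E = (38.986, -32.420). JE ⟂ EV, so EV runs at -137.10°; with |EV| = 22.5, V = (22.504, -47.736). Then |PV| = |V − P| = 46.733.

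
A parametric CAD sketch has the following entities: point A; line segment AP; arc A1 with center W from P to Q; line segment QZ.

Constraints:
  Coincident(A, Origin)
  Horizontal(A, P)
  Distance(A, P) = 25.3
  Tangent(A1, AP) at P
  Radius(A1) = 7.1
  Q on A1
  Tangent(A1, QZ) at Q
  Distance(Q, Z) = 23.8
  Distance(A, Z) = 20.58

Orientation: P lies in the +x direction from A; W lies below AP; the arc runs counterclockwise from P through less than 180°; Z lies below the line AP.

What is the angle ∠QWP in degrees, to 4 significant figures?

48.32°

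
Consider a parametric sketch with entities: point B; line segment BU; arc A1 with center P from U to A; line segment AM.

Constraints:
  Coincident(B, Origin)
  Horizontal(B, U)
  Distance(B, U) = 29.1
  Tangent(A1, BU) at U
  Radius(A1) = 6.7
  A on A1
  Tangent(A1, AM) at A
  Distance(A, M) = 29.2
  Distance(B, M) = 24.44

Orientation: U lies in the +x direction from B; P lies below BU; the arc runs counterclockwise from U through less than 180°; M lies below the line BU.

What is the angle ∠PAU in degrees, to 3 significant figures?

65.9°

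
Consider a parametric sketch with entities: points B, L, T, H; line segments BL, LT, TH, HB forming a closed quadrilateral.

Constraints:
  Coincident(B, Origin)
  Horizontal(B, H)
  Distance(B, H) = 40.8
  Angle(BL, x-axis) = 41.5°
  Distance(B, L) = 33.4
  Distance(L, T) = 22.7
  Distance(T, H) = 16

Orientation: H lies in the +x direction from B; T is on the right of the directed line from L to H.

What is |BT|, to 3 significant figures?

24.8

B is at the origin; B and H share the same y with |BH| = 40.8 and H in +x, so H = (40.8, 0). BL runs at 41.5° with |BL| = 33.4, so L = (25.0, 22.1). T is determined by |LT| = 22.7 and |TH| = 16.0 together: it lies at the intersection of circle(L, 22.7) and circle(H, 16.0). With |LH| = 27.2, the foot of the radical line on LH is 18.4 from L and the perpendicular offset is √(22.7² − 18.4²) = 13.3. Taking the right-of-LH solution: T = (24.8, -0.568).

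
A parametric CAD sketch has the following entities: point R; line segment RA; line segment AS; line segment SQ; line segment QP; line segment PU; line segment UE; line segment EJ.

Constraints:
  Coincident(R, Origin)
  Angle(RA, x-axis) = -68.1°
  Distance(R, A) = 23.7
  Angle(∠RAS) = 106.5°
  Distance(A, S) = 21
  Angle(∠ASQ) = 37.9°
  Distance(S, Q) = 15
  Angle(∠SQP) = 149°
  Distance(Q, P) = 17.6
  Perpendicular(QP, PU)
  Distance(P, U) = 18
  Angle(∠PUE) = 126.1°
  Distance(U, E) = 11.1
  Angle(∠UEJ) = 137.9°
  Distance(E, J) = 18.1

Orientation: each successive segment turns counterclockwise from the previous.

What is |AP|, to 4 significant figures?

14.05

R is at the origin; RA runs at -68.1° with length 23.7, so A = (8.840, -21.99). ∠RAS = 106.5° gives AS at 5.400° from the x-axis; with |AS| = 21.0, S = (29.75, -20.01). ∠ASQ = 37.9° gives SQ at 147.5° from the x-axis; with |SQ| = 15.0, Q = (17.10, -11.95). ∠SQP = 149.0° gives QP at 178.5° from the x-axis; with |QP| = 17.6, P = (-0.4982, -11.49). Then |AP| = |P − A| = 14.05.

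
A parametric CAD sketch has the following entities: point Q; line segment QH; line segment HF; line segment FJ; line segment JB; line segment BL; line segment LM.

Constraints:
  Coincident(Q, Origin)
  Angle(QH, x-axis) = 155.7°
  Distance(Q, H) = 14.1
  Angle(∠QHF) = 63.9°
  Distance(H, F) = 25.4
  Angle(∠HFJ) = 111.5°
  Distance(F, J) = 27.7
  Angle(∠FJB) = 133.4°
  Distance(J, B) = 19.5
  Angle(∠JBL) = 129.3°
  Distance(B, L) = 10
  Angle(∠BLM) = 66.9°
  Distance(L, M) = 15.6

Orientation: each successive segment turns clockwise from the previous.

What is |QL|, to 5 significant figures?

35.118

Q is at the origin; QH runs at 155.7° with length 14.1, so H = (-12.851, 5.8024). ∠QHF = 63.9° gives HF at 39.600° from the x-axis; with |HF| = 25.4, F = (6.7203, 21.993). ∠HFJ = 111.5° gives FJ at -28.900° from the x-axis; with |FJ| = 27.7, J = (30.971, 8.6060). ∠FJB = 133.4° gives JB at -75.500° from the x-axis; with |JB| = 19.5, B = (35.853, -10.273). ∠JBL = 129.3° gives BL at -126.20° from the x-axis; with |BL| = 10.0, L = (29.947, -18.342). Then |QL| = |L − Q| = 35.118.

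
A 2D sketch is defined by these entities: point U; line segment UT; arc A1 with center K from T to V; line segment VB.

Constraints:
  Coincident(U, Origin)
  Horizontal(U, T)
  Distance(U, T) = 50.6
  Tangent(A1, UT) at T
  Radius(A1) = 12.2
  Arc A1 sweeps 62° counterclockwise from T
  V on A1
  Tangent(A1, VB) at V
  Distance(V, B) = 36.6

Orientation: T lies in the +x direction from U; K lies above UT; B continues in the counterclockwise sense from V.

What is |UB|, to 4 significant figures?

87.61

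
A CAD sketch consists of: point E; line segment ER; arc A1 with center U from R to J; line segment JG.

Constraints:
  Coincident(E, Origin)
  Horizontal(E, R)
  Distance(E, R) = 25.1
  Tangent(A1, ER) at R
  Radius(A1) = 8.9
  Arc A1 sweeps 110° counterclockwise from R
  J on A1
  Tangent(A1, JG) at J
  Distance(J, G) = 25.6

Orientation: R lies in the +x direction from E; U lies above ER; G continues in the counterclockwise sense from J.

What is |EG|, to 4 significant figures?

43.66

E is at the origin; E and R share the same y with |ER| = 25.1 and R on the +x side, so R = (25.10, 0.000). Since A1 is tangent to ER there, UR ⟂ ER, so U = R + (0, 8.9) = (25.10, 8.900). On A1, R sits at bearing -90° from U; a 110° counterclockwise sweep puts J at bearing 20°, so J = U + 8.9·(cos 20°, sin 20°) = (33.46, 11.94). A1 meets JG tangentially, so UJ is at right angles to JG, so JG runs along (−sin 20°, cos 20°); with |JG| = 25.6, G = (24.71, 36.00). Then |EG| = |G − E| = 43.66.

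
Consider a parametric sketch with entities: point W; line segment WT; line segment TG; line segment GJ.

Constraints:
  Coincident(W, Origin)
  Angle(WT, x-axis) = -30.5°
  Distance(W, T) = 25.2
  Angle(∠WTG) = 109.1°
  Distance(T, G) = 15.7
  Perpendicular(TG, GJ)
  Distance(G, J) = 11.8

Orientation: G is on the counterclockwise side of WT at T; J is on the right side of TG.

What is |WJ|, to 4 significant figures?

42.91

W is at the origin; WT runs at -30.5° with length 25.2, so T = 25.2·(cos -30.5°, sin -30.5°) = (21.71, -12.79). ∠WTG = 109.1°, so TG runs at -30.5° + (180° − 109.1°) = 40.40° from the x-axis; with |TG| = 15.7, G = T + 15.7·(cos 40.40°, sin 40.40°) = (33.67, -2.614). TG ⟂ GJ; with |GJ| = 11.8 on the right of TG, J = G + 11.8·(0.6481, -0.7615) = (41.32, -11.60). Then |WJ| = |J − W| = 42.91.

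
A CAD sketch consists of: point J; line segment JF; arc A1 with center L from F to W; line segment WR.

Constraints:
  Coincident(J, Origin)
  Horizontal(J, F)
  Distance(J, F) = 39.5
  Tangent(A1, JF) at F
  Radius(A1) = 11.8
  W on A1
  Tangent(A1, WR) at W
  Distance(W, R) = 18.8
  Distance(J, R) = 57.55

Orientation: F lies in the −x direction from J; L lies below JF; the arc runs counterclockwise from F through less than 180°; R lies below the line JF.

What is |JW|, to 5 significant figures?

52.981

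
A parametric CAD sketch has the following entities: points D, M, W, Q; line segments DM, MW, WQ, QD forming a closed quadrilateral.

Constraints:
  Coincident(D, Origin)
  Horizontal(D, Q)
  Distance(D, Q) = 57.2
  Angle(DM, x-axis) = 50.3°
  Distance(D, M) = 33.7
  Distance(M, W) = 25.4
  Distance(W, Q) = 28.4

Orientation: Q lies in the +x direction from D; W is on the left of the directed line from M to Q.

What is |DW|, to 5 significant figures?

53.874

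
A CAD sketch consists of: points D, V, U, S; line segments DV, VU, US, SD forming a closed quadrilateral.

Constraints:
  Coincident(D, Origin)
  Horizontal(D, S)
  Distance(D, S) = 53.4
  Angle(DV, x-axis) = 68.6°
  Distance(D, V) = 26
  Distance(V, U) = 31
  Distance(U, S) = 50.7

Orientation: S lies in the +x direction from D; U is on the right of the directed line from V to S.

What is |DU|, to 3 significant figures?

6.85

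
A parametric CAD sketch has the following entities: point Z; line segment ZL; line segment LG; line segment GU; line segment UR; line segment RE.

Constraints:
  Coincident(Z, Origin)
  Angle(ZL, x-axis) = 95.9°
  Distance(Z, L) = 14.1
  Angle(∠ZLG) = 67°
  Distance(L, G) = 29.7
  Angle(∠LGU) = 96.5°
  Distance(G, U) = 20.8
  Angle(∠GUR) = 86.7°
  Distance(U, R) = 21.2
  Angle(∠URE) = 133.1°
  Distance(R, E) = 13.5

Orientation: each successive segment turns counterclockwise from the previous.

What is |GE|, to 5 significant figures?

31.196

Z is at the origin; ZL runs at 95.9° with length 14.1, so L = (-1.4494, 14.025). ∠ZLG = 67.0° gives LG at -151.10° from the x-axis; with |LG| = 29.7, G = (-27.451, -0.32818). ∠LGU = 96.5° gives GU at -67.600° from the x-axis; with |GU| = 20.8, U = (-19.524, -19.559). ∠GUR = 86.7° gives UR at 25.700° from the x-axis; with |UR| = 21.2, R = (-0.42157, -10.365). ∠URE = 133.1° gives RE at 72.600° from the x-axis; with |RE| = 13.5, E = (3.6155, 2.5171). Then |GE| = |E − G| = 31.196.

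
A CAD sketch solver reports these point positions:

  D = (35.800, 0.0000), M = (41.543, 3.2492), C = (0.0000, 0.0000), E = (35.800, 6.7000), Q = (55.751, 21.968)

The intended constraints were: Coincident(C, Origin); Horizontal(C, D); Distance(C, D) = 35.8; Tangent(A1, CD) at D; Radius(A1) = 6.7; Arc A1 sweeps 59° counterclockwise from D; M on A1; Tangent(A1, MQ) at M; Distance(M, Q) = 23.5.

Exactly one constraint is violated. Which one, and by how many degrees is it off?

Tangent(A1, MQ) at M — off by 6.20°.

C = (0.00, 0.00) ✓; C.y = 0.00, D.y = 0.00 ✓; |CD| = 35.80 ✓; ∠(ED, DC) = 90.00° ✓; |ED| = 6.700 ✓; bearing(E→M) − bearing(E→D) = 59.00° ✓; |EM| = 6.700 ✓; ∠(EM, MQ) = 96.20° ✗; |MQ| = 23.50 ✓.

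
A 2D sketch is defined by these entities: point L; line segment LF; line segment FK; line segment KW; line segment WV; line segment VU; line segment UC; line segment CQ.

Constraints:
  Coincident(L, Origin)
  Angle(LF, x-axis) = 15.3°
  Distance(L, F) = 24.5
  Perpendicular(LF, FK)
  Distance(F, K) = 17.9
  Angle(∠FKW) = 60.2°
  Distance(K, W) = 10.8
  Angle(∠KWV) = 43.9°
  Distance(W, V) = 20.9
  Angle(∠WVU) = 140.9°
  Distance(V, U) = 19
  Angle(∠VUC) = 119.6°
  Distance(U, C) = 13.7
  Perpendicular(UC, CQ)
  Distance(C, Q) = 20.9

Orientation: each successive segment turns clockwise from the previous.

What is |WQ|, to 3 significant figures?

25.5

∠VUC = 119.6° gives UC at -70.1° from the x-axis; with |UC| = 13.7, C = (59.5, -13.9). The perpendicularity gives CQ at right angles to UC, so CQ runs at -160°; with |CQ| = 20.9, Q = (39.8, -21.0). Then |WQ| = |Q − W| = 25.5.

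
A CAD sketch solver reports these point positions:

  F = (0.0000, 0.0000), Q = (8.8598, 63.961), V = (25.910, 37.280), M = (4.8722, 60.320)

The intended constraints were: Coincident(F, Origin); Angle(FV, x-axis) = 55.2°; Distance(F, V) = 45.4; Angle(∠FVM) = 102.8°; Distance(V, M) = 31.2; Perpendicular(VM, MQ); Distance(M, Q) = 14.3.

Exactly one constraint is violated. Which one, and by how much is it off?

Distance(M, Q) = 14.3 — off by 8.90.

F = (0.00, 0.00) ✓; FV at 55.20° ✓; |FV| = 45.40 ✓; ∠FVM = 102.8° ✓; |VM| = 31.20 ✓; ∠(VM, MQ) = 90.00° ✓; |MQ| = 5.400 ✗.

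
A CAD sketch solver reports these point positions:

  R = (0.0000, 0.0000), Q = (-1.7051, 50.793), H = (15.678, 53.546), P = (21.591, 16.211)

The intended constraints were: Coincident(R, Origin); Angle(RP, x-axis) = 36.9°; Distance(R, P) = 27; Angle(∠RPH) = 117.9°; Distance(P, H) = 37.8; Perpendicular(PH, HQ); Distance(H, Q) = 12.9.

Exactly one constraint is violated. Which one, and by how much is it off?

Distance(H, Q) = 12.9 — off by 4.70.

R = (0.00, 0.00) ✓; RP at 36.90° ✓; |RP| = 27.00 ✓; ∠RPH = 117.9° ✓; |PH| = 37.80 ✓; ∠(PH, HQ) = 90.00° ✓; |HQ| = 17.60 ✗.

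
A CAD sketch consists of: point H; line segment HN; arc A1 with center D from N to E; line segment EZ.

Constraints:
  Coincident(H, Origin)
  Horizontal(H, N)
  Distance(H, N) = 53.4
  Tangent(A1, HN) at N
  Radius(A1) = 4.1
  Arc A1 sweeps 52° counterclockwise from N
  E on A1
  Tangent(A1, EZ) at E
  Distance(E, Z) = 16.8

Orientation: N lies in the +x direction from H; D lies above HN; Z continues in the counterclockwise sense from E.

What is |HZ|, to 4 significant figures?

68.59

H is at the origin; H and N share the same y with |HN| = 53.4 and N on the +x side, so N = (53.40, 0.000). Tangency of A1 to HN means the radius DN is perpendicular to HN, so D = N + (0, 4.1) = (53.40, 4.100). On A1, N sits at bearing -90° from D; a 52° counterclockwise sweep puts E at bearing -38°, so E = D + 4.1·(cos -38°, sin -38°) = (56.63, 1.576). Since A1 is tangent to EZ there, DE ⟂ EZ, so EZ runs along (−sin -38°, cos -38°); with |EZ| = 16.8, Z = (66.97, 14.81). Then |HZ| = |Z − H| = 68.59.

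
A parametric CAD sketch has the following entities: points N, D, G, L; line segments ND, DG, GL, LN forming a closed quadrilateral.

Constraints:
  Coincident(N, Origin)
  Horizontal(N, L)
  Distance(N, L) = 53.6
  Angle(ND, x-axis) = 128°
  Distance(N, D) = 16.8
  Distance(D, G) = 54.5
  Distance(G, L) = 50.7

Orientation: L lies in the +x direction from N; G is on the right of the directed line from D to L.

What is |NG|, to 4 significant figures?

37.98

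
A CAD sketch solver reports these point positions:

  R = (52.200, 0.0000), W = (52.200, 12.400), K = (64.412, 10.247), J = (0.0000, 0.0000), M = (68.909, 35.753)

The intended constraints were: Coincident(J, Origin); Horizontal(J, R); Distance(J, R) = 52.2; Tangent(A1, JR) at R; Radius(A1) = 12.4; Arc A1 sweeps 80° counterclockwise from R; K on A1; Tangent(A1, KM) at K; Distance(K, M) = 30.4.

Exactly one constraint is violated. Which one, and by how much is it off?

Distance(K, M) = 30.4 — off by 4.50.

J = (0.00, 0.00) ✓; J.y = 0.00, R.y = 0.00 ✓; |JR| = 52.20 ✓; ∠(WR, RJ) = 90.00° ✓; |WR| = 12.40 ✓; bearing(W→K) − bearing(W→R) = 80.00° ✓; |WK| = 12.40 ✓; ∠(WK, KM) = 90.00° ✓; |KM| = 25.90 ✗.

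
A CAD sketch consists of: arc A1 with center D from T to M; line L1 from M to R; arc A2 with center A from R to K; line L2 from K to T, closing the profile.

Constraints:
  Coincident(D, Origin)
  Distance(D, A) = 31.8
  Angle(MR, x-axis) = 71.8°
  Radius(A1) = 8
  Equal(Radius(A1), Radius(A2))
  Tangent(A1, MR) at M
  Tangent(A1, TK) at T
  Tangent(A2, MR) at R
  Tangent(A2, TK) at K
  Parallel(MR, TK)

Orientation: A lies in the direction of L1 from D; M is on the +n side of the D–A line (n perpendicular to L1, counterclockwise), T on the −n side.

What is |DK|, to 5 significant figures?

32.791

The slot axis is L1's direction at 71.8°, so u = (cos 71.8°, sin 71.8°) = (0.31233, 0.94997) and n = (−sin 71.8°, cos 71.8°) = (-0.94997, 0.31233). D is at the origin and A lies 31.8 along u from D, so A = 31.8·u = (9.9323, 30.209). Tangency of A1 to both parallel lines with radius 8.0 puts M and T at D ± 8.0·n: M = (-7.5998, 2.4987), T = (7.5998, -2.4987). Equal radii place R and K the same way about A: R = A + 8.0·n = (2.3325, 32.708), K = A − 8.0·n = (17.532, 27.710). Then |DK| = |K − D| = 32.791.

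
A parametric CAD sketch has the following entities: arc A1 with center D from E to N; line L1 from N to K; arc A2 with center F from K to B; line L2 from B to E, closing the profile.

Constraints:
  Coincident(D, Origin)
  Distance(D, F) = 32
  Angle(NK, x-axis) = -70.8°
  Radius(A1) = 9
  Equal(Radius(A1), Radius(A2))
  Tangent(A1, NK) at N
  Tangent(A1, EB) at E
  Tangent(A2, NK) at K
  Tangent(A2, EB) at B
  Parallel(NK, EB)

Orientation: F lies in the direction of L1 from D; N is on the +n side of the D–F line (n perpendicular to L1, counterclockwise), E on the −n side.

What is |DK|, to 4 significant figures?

33.24

Tangency of A1 to both parallel lines with radius 9.0 puts N and E at D ± 9.0·n: N = (8.499, 2.960), E = (-8.499, -2.960). Equal radii place K and B the same way about F: K = F + 9.0·n = (19.02, -27.26), B = F − 9.0·n = (2.024, -33.18). Then |DK| = |K − D| = 33.24.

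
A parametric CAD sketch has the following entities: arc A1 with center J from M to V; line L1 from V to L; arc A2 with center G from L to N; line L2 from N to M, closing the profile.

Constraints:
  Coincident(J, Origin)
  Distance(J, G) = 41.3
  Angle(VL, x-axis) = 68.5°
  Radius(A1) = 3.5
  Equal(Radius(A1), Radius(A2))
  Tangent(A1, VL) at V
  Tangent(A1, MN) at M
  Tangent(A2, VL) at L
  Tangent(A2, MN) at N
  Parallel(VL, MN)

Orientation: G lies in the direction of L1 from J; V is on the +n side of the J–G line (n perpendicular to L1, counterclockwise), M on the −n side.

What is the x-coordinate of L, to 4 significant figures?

11.88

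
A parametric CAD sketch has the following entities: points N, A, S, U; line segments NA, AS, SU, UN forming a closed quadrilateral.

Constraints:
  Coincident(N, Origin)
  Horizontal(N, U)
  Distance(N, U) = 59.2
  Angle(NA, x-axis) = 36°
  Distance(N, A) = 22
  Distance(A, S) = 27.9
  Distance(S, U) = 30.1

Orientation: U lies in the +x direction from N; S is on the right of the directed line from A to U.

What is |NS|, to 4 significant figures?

33.39

N is at the origin; N and U share the same y with |NU| = 59.2 and U in +x, so U = (59.2, 0). NA runs at 36.0° with |NA| = 22.0, so A = (17.80, 12.93). S is determined by |AS| = 27.9 and |SU| = 30.1 together: it lies at the intersection of circle(A, 27.9) and circle(U, 30.1). With |AU| = 43.37, the foot of the radical line on AU is 20.22 from A and the perpendicular offset is √(27.9² − 20.22²) = 19.23. Taking the right-of-AU solution: S = (31.36, -11.45).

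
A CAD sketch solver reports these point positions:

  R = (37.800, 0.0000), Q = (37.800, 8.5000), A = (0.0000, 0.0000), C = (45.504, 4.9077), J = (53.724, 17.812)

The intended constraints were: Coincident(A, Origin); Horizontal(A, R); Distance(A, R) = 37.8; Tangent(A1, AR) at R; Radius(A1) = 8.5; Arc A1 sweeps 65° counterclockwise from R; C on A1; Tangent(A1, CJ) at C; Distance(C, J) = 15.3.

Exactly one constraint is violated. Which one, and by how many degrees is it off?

Tangent(A1, CJ) at C — off by 7.50°.

A = (0.00, 0.00) ✓; A.y = 0.00, R.y = 0.00 ✓; |AR| = 37.80 ✓; ∠(QR, RA) = 90.00° ✓; |QR| = 8.500 ✓; bearing(Q→C) − bearing(Q→R) = 65.00° ✓; |QC| = 8.500 ✓; ∠(QC, CJ) = 97.50° ✗; |CJ| = 15.30 ✓.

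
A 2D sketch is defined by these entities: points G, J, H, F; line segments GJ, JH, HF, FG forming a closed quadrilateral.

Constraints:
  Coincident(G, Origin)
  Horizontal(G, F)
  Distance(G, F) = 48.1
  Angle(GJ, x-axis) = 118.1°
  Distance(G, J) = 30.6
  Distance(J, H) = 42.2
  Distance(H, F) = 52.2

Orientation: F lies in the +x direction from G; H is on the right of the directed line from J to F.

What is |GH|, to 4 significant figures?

13.64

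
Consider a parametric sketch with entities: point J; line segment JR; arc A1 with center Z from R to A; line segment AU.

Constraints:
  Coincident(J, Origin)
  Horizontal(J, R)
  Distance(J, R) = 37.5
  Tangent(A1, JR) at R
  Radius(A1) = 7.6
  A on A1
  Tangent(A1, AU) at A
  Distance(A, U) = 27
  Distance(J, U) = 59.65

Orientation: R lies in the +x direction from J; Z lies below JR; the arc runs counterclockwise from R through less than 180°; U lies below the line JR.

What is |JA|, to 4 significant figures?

34.26

Checks: ∠(ZR, RJ) = 90.00° ✓; |ZR| = 7.600 ✓; |ZA| = 7.600 ✓; ∠(ZA, AU) = 90.00° ✓; |AU| = 27.00 ✓; |JU| = 59.65 ✓.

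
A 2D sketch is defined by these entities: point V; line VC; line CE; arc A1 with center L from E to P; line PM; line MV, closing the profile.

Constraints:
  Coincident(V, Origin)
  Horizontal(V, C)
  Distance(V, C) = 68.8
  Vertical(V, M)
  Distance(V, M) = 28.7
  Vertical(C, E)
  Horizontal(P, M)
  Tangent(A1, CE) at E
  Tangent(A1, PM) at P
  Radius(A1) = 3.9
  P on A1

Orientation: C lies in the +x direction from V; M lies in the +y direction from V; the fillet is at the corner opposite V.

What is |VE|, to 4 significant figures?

73.13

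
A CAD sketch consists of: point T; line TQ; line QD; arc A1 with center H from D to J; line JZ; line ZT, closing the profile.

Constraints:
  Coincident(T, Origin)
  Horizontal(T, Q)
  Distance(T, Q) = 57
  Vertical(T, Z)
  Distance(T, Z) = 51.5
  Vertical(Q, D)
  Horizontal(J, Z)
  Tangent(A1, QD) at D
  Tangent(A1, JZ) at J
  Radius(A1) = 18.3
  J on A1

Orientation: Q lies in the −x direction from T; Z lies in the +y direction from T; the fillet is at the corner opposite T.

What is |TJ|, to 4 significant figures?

64.42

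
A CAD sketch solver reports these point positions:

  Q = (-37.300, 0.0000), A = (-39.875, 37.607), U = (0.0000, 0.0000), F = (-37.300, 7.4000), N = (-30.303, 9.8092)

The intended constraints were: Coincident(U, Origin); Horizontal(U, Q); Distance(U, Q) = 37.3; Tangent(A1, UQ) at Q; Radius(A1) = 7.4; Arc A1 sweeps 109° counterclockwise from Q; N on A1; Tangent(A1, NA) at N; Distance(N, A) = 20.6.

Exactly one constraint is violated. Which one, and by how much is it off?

Distance(N, A) = 20.6 — off by 8.80.

U = (0.00, 0.00) ✓; U.y = 0.00, Q.y = 0.00 ✓; |UQ| = 37.30 ✓; ∠(FQ, QU) = 90.00° ✓; |FQ| = 7.400 ✓; bearing(F→N) − bearing(F→Q) = 109.0° ✓; |FN| = 7.400 ✓; ∠(FN, NA) = 90.00° ✓; |NA| = 29.40 ✗.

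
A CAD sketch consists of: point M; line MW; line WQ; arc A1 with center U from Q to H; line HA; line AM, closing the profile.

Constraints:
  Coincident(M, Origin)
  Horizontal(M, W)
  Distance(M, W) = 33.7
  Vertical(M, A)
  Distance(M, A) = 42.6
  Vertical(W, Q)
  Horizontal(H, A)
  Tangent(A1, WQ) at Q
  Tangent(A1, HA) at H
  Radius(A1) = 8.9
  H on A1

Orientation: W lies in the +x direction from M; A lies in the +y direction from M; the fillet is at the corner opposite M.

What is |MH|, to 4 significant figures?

49.29

M is at the origin; M and W share the same y with |MW| = 33.7 and W on the +x side, so W = (33.70, 0.000). M and A share the same x with |MA| = 42.6 and A on the +y side, so A = (0.000, 42.60). The virtual corner opposite M is at (33.70, 42.60). A1 meets WQ tangentially, so UQ is at right angles to WQ and since A1 is tangent to HA there, UH ⟂ HA, with radius 8.9, so the center U sits 8.9 in from both sides at U = (24.80, 33.70). That places the tangent points at Q = (33.70, 33.70) on WQ and H = (24.80, 42.60) on HA. Then |MH| = |H − M| = 49.29.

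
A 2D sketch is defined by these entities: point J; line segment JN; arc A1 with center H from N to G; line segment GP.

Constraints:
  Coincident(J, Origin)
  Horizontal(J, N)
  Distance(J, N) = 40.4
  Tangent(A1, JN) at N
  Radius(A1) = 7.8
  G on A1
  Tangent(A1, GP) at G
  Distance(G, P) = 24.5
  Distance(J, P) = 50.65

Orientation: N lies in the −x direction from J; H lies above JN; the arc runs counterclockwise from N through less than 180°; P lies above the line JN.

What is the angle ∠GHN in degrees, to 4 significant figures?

102.5°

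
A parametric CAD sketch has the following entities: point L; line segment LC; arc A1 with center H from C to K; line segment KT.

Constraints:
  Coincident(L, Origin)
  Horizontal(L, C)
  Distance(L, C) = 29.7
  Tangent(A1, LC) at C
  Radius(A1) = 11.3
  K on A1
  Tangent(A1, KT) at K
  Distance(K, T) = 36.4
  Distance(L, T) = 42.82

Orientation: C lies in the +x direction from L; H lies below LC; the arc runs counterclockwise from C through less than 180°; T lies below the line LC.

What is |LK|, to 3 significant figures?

20.5

L is at the origin; L and C share the same y with |LC| = 29.7 and C on the +x side, so C = (29.7, 0.00). Since A1 is tangent to LC there, HC ⟂ LC, so H = C + (0, -11.3) = (29.7, -11.3). Since HK ⟂ KT (tangency), |HT| = √(11.3² + 36.4²) = 38.1 regardless of where K sits on A1. So T lies on both circle(L, 42.82) and circle(H, 38.1); the below-LC intersection is T = (7.36, -42.2). K is the foot of the tangent from T: K = (19.0, -7.69).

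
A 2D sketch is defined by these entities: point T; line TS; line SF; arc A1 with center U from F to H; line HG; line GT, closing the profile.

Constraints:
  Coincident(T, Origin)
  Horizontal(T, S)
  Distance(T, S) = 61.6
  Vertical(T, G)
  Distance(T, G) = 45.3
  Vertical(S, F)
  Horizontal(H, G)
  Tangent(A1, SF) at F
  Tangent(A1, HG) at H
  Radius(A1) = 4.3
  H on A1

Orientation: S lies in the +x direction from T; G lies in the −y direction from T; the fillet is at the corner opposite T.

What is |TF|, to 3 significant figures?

74.0

T is at the origin; T and S share the same y with |TS| = 61.6 and S on the +x side, so S = (61.6, 0.00). TG is vertical with |TG| = 45.3 and G on the −y side, so G = (0.00, -45.3). The virtual corner opposite T is at (61.6, -45.3). Since A1 is tangent to SF there, UF ⟂ SF and the tangent condition forces UH to be normal to HG, with radius 4.3, so the center U sits 4.3 in from both sides at U = (57.3, -41.0). That places the tangent points at F = (61.6, -41.0) on SF and H = (57.3, -45.3) on HG. Then |TF| = |F − T| = 74.0.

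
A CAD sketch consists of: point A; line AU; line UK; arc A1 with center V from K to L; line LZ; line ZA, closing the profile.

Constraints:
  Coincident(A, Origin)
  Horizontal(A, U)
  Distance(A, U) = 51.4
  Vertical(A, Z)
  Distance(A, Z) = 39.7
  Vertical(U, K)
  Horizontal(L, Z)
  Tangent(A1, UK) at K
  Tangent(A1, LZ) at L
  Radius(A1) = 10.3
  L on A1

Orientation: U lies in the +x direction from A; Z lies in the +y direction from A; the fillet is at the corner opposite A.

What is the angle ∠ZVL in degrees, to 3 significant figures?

75.9°

A is at the origin; AU is horizontal with |AU| = 51.4 and U on the +x side, so U = (51.4, 0.00). A and Z share the same x with |AZ| = 39.7 and Z on the +y side, so Z = (0.00, 39.7). The virtual corner opposite A is at (51.4, 39.7). Tangency of A1 to UK means the radius VK is perpendicular to UK and tangency of A1 to LZ means the radius VL is perpendicular to LZ, with radius 10.3, so the center V sits 10.3 in from both sides at V = (41.1, 29.4). That places the tangent points at K = (51.4, 29.4) on UK and L = (41.1, 39.7) on LZ. Then cos ∠ZVL = VZ·VL / (|VZ||VL|), giving 75.9°.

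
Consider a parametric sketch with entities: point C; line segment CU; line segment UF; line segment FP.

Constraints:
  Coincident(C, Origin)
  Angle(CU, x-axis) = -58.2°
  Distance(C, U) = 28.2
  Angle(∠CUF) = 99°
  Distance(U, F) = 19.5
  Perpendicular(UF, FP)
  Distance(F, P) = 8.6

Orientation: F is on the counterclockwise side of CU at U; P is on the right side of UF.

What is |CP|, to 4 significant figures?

43.60

C is at the origin; CU runs at -58.2° with length 28.2, so U = 28.2·(cos -58.2°, sin -58.2°) = (14.86, -23.97). ∠CUF = 99.0°, so UF runs at -58.2° + (180° − 99.0°) = 22.80° from the x-axis; with |UF| = 19.5, F = U + 19.5·(cos 22.80°, sin 22.80°) = (32.84, -16.41). The perpendicularity gives FP at right angles to UF; with |FP| = 8.6 on the right of UF, P = F + 8.6·(0.3875, -0.9219) = (36.17, -24.34). Then |CP| = |P − C| = 43.60.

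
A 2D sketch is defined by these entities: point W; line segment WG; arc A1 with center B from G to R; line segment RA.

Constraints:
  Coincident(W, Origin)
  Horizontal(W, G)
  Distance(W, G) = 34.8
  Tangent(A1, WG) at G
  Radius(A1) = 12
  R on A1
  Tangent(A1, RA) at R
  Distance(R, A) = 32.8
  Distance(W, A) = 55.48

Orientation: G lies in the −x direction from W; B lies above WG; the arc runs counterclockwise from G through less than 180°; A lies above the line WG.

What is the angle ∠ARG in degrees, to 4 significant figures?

128.8°

Checks: ∠(BG, GW) = 90.00° ✓; |BG| = 12.00 ✓; |BR| = 12.00 ✓; ∠(BR, RA) = 90.00° ✓; |RA| = 32.80 ✓; |WA| = 55.48 ✓.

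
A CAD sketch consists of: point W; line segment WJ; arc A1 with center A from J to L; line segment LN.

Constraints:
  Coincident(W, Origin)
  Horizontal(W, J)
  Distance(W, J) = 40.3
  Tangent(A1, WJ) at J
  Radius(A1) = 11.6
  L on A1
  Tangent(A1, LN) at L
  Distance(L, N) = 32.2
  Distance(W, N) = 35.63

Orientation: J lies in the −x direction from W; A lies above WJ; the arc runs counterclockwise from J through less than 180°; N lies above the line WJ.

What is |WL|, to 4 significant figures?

30.92

Checks: |AL| = 11.60 ✓; ∠(AL, LN) = 90.00° ✓; |LN| = 32.20 ✓; |WN| = 35.63 ✓.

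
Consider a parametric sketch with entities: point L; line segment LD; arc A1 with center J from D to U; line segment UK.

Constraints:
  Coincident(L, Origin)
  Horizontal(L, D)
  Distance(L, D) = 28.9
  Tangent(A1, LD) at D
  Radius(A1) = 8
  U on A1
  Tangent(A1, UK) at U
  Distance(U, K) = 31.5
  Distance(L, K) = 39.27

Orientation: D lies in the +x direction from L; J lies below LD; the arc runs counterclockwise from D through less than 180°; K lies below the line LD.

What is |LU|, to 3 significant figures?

22.0

Checks: |JU| = 8.000 ✓; ∠(JU, UK) = 90.00° ✓; |UK| = 31.50 ✓; |LK| = 39.27 ✓.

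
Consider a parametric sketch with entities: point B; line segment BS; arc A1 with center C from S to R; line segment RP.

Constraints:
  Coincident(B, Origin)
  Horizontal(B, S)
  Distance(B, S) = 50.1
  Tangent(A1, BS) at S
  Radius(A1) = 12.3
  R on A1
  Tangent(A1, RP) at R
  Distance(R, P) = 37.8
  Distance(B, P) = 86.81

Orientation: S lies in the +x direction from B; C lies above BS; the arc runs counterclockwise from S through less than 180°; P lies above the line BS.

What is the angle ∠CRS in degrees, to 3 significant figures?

55.8°

B is at the origin; B and S share the same y with |BS| = 50.1 and S on the +x side, so S = (50.1, 0.00). Since A1 is tangent to BS there, CS ⟂ BS, so C = S + (0, 12.3) = (50.1, 12.3). Since CR ⟂ RP (tangency), |CP| = √(12.3² + 37.8²) = 39.8 regardless of where R sits on A1. So P lies on both circle(B, 86.81) and circle(C, 39.8); the above-BS intersection is P = (75.5, 42.9). R is the foot of the tangent from P: R = (61.5, 7.77).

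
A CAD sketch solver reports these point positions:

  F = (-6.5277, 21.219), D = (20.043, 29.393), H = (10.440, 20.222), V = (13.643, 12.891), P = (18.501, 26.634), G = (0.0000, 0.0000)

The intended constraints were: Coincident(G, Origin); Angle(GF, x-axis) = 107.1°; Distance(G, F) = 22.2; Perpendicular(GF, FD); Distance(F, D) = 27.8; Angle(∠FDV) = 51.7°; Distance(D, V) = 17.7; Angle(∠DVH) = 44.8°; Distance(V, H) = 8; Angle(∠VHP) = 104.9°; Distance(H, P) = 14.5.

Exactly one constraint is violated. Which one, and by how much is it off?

Distance(H, P) = 14.5 — off by 4.20.

G = (0.00, 0.00) ✓; GF at 107.1° ✓; |GF| = 22.20 ✓; ∠(GF, FD) = 90.00° ✓; |FD| = 27.80 ✓; ∠FDV = 51.70° ✓; |DV| = 17.70 ✓; ∠DVH = 44.80° ✓; |VH| = 8.000 ✓; ∠VHP = 104.9° ✓; |HP| = 10.30 ✗.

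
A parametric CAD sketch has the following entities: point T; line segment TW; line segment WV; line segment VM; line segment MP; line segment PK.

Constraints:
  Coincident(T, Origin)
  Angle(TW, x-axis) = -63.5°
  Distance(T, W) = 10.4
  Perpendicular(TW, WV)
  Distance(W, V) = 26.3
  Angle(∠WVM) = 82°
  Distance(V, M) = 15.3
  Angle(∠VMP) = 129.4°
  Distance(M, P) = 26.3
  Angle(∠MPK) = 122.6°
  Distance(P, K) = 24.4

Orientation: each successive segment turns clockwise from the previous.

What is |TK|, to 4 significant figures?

21.65

T is at the origin; TW runs at -63.5° with length 10.4, so W = (4.640, -9.307). The perpendicularity gives WV at right angles to TW, so WV runs at -153.5°; with |WV| = 26.3, V = (-18.90, -21.04). ∠WVM = 82.0° gives VM at 108.5° from the x-axis; with |VM| = 15.3, M = (-23.75, -6.533). ∠VMP = 129.4° gives MP at 57.90° from the x-axis; with |MP| = 26.3, P = (-9.775, 15.75). ∠MPK = 122.6° gives PK at 0.5000° from the x-axis; with |PK| = 24.4, K = (14.62, 15.96). Then |TK| = |K − T| = 21.65.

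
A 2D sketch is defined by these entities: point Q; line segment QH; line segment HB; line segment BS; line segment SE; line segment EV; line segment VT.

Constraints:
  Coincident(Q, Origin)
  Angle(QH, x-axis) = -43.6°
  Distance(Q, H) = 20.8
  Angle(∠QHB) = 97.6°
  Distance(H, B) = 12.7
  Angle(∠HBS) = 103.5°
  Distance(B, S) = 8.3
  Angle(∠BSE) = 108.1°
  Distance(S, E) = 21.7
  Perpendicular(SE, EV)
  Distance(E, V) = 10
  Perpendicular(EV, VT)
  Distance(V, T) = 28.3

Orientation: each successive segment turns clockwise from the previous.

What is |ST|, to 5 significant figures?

11.982

SE is perpendicular to EV, so EV runs at -4.4000°; with |EV| = 10.0, V = (11.565, -0.57348). EV is perpendicular to VT, so VT runs at -94.400°; with |VT| = 28.3, T = (9.3939, -28.790). Then |ST| = |T − S| = 11.982.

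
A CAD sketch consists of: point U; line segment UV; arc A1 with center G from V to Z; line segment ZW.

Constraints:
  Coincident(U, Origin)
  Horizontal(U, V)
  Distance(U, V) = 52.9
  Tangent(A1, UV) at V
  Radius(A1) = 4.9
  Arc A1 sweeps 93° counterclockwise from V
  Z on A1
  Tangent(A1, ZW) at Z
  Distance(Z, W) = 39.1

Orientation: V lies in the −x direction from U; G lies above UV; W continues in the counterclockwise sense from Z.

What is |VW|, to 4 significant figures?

44.29

U is at the origin; UV is horizontal with |UV| = 52.9 and V on the −x side, so V = (-52.90, 0.000). A1 meets UV tangentially, so GV is at right angles to UV, so G = V + (0, 4.9) = (-52.90, 4.900). On A1, V sits at bearing -90° from G; a 93° counterclockwise sweep puts Z at bearing 3°, so Z = G + 4.9·(cos 3°, sin 3°) = (-48.01, 5.156). Tangency of A1 to ZW means the radius GZ is perpendicular to ZW, so ZW runs along (−sin 3°, cos 3°); with |ZW| = 39.1, W = (-50.05, 44.20). Then |VW| = |W − V| = 44.29.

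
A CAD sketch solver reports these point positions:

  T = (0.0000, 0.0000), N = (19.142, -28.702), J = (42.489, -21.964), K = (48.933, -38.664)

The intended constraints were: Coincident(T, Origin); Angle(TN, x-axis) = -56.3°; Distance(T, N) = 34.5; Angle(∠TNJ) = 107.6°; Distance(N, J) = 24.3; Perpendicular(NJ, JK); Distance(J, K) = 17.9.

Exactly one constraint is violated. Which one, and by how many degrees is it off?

Perpendicular(NJ, JK) — off by 5.00°.

T = (0.00, 0.00) ✓; TN at -56.30° ✓; |TN| = 34.50 ✓; ∠TNJ = 107.6° ✓; |NJ| = 24.30 ✓; ∠(NJ, JK) = 85.00° ✗; |JK| = 17.90 ✓.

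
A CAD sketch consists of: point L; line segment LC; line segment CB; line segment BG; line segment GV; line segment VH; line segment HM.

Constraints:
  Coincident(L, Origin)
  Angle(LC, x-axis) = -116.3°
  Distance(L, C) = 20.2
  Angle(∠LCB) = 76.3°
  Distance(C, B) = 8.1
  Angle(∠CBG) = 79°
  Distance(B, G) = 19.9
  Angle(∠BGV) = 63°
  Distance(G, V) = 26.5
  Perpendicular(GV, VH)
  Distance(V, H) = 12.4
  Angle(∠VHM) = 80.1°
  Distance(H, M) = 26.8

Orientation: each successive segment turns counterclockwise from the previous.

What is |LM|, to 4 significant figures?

7.586

GV is perpendicular to VH, so VH runs at -64.60°; with |VH| = 12.4, H = (-19.11, -22.55). ∠VHM = 80.1° gives HM at 35.30° from the x-axis; with |HM| = 26.8, M = (2.763, -7.065). Then |LM| = |M − L| = 7.586.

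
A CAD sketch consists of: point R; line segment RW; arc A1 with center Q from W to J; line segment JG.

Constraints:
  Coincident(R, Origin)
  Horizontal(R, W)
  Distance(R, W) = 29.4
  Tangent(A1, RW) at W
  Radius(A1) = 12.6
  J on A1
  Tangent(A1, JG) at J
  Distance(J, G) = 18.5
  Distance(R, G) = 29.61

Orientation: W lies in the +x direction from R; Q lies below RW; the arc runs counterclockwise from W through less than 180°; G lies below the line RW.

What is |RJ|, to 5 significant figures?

19.558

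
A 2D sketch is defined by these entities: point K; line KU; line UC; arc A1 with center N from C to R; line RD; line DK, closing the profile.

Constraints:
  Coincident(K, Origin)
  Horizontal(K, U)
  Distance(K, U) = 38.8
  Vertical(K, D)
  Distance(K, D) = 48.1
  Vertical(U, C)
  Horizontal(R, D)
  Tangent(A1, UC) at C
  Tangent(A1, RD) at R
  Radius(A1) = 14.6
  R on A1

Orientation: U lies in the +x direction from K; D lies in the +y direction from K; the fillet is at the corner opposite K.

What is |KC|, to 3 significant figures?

51.3

K is at the origin; KU is horizontal with |KU| = 38.8 and U on the +x side, so U = (38.8, 0.00). K and D share the same x with |KD| = 48.1 and D on the +y side, so D = (0.00, 48.1). The virtual corner opposite K is at (38.8, 48.1). Tangency of A1 to UC means the radius NC is perpendicular to UC and A1 meets RD tangentially, so NR is at right angles to RD, with radius 14.6, so the center N sits 14.6 in from both sides at N = (24.2, 33.5). That places the tangent points at C = (38.8, 33.5) on UC and R = (24.2, 48.1) on RD. Then |KC| = |C − K| = 51.3.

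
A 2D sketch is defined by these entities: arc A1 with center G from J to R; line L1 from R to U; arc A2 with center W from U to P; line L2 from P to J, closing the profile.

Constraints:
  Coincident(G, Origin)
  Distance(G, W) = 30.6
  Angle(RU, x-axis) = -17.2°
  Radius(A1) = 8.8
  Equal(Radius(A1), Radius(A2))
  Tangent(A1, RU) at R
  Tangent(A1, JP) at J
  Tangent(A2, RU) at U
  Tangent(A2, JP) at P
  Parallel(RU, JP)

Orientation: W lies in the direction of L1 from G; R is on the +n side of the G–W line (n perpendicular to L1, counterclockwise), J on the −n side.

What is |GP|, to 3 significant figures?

31.8

Tangency of A1 to both parallel lines with radius 8.8 puts R and J at G ± 8.8·n: R = (2.60, 8.41), J = (-2.60, -8.41). Equal radii place U and P the same way about W: U = W + 8.8·n = (31.8, -0.642), P = W − 8.8·n = (26.6, -17.5). Then |GP| = |P − G| = 31.8.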